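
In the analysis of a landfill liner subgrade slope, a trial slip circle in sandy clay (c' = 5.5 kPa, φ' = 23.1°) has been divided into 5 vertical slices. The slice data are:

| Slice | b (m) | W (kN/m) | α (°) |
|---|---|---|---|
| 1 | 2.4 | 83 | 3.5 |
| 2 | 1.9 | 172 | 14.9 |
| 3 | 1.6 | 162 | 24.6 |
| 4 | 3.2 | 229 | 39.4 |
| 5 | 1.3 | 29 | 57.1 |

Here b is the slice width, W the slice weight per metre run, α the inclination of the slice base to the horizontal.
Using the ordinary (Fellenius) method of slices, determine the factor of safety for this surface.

Ordinary method of slices: FS = Σ[c'·Δl_i + (W_i cosα_i)·tanφ'] / Σ W_i sinα_i, with Δl_i = b_i / cosα_i.
Slice 1: Δl = 2.4/cos3.5° = 2.404 m; N'_1 = 83·cos3.5° = 82.8; c'Δl = 13.22; W sinα = 5.1
Slice 2: Δl = 1.9/cos14.9° = 1.966 m; N'_2 = 172·cos14.9° = 166.2; c'Δl = 10.81; W sinα = 44.2
Slice 3: Δl = 1.6/cos24.6° = 1.760 m; N'_3 = 162·cos24.6° = 147.3; c'Δl = 9.68; W sinα = 67.4
Slice 4: Δl = 3.2/cos39.4° = 4.141 m; N'_4 = 229·cos39.4° = 177.0; c'Δl = 22.78; W sinα = 145.4
Slice 5: Δl = 1.3/cos57.1° = 2.393 m; N'_5 = 29·cos57.1° = 15.8; c'Δl = 13.16; W sinα = 24.3
Σc'Δl = 69.7 kN/m; ΣN' = 589.1 kN/m; ΣW sinα = 286.4 kN/m
Resisting = 69.7 + 589.1·tan23.1° = 69.7 + 251.3 = 320.9 kN/m
FS = 320.9 / 286.4 = 1.120

FS = 1.12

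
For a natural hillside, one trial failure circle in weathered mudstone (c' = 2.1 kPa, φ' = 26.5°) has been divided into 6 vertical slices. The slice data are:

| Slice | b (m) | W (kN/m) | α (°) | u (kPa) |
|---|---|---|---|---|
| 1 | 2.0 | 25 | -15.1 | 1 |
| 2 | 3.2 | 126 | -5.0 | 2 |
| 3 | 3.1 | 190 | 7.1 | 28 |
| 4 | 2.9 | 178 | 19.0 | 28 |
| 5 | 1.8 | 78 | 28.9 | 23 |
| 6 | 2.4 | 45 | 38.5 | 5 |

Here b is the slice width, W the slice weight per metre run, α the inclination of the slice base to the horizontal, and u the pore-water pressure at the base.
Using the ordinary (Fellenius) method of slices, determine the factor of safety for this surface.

FS = 1.67

Ordinary method of slices: FS = Σ[c'·Δl_i + (W_i cosα_i − u_i·Δl_i)·tanφ'] / Σ W_i sinα_i, with Δl_i = b_i / cosα_i.
Slice 1: Δl = 2.0/cos(-15.1°) = 2.072 m; N'_1 = 25·cos(-15.1°) − 1·2.072 = 22.1; c'Δl = 4.35; W sinα = -6.5
Slice 2: Δl = 3.2/cos(-5.0°) = 3.212 m; N'_2 = 126·cos(-5.0°) − 2·3.212 = 119.1; c'Δl = 6.75; W sinα = -11.0
Slice 3: Δl = 3.1/cos7.1° = 3.124 m; N'_3 = 190·cos7.1° − 28·3.124 = 101.1; c'Δl = 6.56; W sinα = 23.5
Slice 4: Δl = 2.9/cos19.0° = 3.067 m; N'_4 = 178·cos19.0° − 28·3.067 = 82.4; c'Δl = 6.44; W sinα = 58.0
Slice 5: Δl = 1.8/cos28.9° = 2.056 m; N'_5 = 78·cos28.9° − 23·2.056 = 21.0; c'Δl = 4.32; W sinα = 37.7
Slice 6: Δl = 2.4/cos38.5° = 3.067 m; N'_6 = 45·cos38.5° − 5·3.067 = 19.9; c'Δl = 6.44; W sinα = 28.0
Σc'Δl = 34.9 kN/m; ΣN' = 365.5 kN/m; ΣW sinα = 129.7 kN/m
Resisting = 34.9 + 365.5·tan26.5° = 34.9 + 182.3 = 217.1 kN/m
FS = 217.1 / 129.7 = 1.675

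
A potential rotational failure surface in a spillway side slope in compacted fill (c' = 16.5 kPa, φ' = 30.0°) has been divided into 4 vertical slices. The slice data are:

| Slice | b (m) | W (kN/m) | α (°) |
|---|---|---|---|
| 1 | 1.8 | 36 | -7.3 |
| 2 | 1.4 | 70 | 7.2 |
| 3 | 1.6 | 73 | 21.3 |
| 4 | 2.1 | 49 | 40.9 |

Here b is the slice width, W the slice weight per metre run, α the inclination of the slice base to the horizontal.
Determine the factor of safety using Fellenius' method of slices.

FS = 3.96

Ordinary method of slices: FS = Σ[c'·Δl_i + (W_i cosα_i)·tanφ'] / Σ W_i sinα_i, with Δl_i = b_i / cosα_i.
Slice 1: Δl = 1.8/cos(-7.3°) = 1.815 m; N'_1 = 36·cos(-7.3°) = 35.7; c'Δl = 29.94; W sinα = -4.6
Slice 2: Δl = 1.4/cos7.2° = 1.411 m; N'_2 = 70·cos7.2° = 69.4; c'Δl = 23.28; W sinα = 8.8
Slice 3: Δl = 1.6/cos21.3° = 1.717 m; N'_3 = 73·cos21.3° = 68.0; c'Δl = 28.34; W sinα = 26.5
Slice 4: Δl = 2.1/cos40.9° = 2.778 m; N'_4 = 49·cos40.9° = 37.0; c'Δl = 45.84; W sinα = 32.1
Σc'Δl = 127.4 kN/m; ΣN' = 210.2 kN/m; ΣW sinα = 62.8 kN/m
Resisting = 127.4 + 210.2·tan30.0° = 127.4 + 121.4 = 248.8 kN/m
FS = 248.8 / 62.8 = 3.961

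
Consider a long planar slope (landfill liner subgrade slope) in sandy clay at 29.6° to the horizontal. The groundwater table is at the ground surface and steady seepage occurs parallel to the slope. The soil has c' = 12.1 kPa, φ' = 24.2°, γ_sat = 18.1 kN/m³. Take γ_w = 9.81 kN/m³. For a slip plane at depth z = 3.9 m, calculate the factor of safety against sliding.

With seepage parallel to the slope and the water table at the surface, the effective normal stress on the slip plane uses the buoyant unit weight γ' = γ_sat − γ_w while the driving shear stress uses γ_sat:
FS = [c' + γ' z cos²β tanφ'] / [γ_sat z sinβ cosβ]
γ' = 18.1 − 9.81 = 8.29 kN/m³
Numerator = 12.1 + 8.29·3.9·cos²29.6°·tan24.2° = 12.1 + 8.29·3.9·0.7560·0.4494 = 23.085 kPa
Denominator = 18.1·3.9·sin29.6°·cos29.6° = 18.1·3.9·0.4939·0.8695 = 30.317 kPa
FS = 23.085 / 30.317 = 0.761

FS = 0.76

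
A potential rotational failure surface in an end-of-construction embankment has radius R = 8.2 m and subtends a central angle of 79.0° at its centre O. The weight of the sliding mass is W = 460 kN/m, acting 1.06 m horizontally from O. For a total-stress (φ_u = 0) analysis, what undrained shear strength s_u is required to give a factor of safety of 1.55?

s_u = 8.2 kPa

FS = s_u·L_a·R / (W·d), so s_u = FS·W·d / (L_a·R).
Arc length L_a = R·θ = 8.2·(79.0°·π/180) = 8.2·1.3788 = 11.31 m
s_u = 1.55·460·1.06 / (11.31·8.2) = 755.8 / 92.71 = 8.15 kPa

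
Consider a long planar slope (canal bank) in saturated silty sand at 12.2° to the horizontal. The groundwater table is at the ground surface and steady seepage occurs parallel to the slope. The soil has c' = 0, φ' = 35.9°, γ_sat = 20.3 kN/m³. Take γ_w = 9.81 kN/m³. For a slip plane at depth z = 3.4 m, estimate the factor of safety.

FS = 1.73

With seepage parallel to the slope and the water table at the surface, the effective normal stress on the slip plane uses the buoyant unit weight γ' = γ_sat − γ_w while the driving shear stress uses γ_sat:
FS = [c' + γ' z cos²β tanφ'] / [γ_sat z sinβ cosβ]
(For c' = 0 this reduces to FS = (γ'/γ_sat)·tanφ'/tanβ.)
γ' = 20.3 − 9.81 = 10.49 kN/m³
Numerator = 0.0 + 10.49·3.4·cos²12.2°·tan35.9° = 0.0 + 10.49·3.4·0.9553·0.7239 = 24.665 kPa
Denominator = 20.3·3.4·sin12.2°·cos12.2° = 20.3·3.4·0.2113·0.9774 = 14.256 kPa
FS = 24.665 / 14.256 = 1.730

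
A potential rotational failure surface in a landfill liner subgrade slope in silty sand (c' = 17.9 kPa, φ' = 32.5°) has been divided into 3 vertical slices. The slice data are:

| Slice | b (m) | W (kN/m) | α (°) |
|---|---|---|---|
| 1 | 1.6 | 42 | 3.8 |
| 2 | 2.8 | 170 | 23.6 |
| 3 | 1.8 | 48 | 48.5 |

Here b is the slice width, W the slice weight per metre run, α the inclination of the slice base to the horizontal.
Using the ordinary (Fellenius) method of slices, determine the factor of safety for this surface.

Ordinary method of slices: FS = Σ[c'·Δl_i + (W_i cosα_i)·tanφ'] / Σ W_i sinα_i, with Δl_i = b_i / cosα_i.
Slice 1: Δl = 1.6/cos3.8° = 1.604 m; N'_1 = 42·cos3.8° = 41.9; c'Δl = 28.70; W sinα = 2.8
Slice 2: Δl = 2.8/cos23.6° = 3.056 m; N'_2 = 170·cos23.6° = 155.8; c'Δl = 54.69; W sinα = 68.1
Slice 3: Δl = 1.8/cos48.5° = 2.716 m; N'_3 = 48·cos48.5° = 31.8; c'Δl = 48.63; W sinα = 35.9
Σc'Δl = 132.0 kN/m; ΣN' = 229.5 kN/m; ΣW sinα = 106.8 kN/m
Resisting = 132.0 + 229.5·tan32.5° = 132.0 + 146.2 = 278.2 kN/m
FS = 278.2 / 106.8 = 2.605

FS = 2.61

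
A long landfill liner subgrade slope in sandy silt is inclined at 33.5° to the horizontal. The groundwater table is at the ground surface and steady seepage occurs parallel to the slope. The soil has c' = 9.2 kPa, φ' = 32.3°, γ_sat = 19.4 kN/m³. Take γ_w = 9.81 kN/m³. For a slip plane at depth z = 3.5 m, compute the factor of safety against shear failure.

With seepage parallel to the slope and the water table at the surface, the effective normal stress on the slip plane uses the buoyant unit weight γ' = γ_sat − γ_w while the driving shear stress uses γ_sat:
FS = [c' + γ' z cos²β tanφ'] / [γ_sat z sinβ cosβ]
γ' = 19.4 − 9.81 = 9.59 kN/m³
Numerator = 9.2 + 9.59·3.5·cos²33.5°·tan32.3° = 9.2 + 9.59·3.5·0.6954·0.6322 = 23.955 kPa
Denominator = 19.4·3.5·sin33.5°·cos33.5° = 19.4·3.5·0.5519·0.8339 = 31.251 kPa
FS = 23.955 / 31.251 = 0.767

FS = 0.77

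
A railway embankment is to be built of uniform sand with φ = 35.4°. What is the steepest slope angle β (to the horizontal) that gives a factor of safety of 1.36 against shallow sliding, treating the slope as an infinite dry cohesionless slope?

β = 27.6°

For an infinite dry cohesionless slope FS = tanφ/tanβ, so tanβ = tanφ / FS.
tanβ = tan35.4° / 1.36 = 0.7107 / 1.36 = 0.5225
β = arctan(0.5225) = 27.59°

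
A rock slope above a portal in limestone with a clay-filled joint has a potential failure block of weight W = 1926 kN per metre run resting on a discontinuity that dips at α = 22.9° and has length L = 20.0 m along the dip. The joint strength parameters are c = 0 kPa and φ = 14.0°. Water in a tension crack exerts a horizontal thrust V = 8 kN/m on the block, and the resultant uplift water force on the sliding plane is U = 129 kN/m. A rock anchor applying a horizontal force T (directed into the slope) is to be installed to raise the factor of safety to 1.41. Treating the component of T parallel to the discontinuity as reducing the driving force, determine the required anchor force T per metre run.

T = 471 kN/m

Resolving forces along and normal to the sliding plane, with the horizontal anchor force T adding T·sinα to the effective normal force and T·cosα acting up the plane against the driving force:
FS = [cL + (W cosα − U − V sinα + T sinα) tanφ] / [W sinα + V cosα − T cosα]
Without the anchor: N' = 1642.1 kN/m, driving T_d = 756.8 kN/m, resisting R = 0·20.0 + 1642.1·tan14.0° = 409.4 kN/m, FS = 0.54.
Setting FS = 1.41 and solving for T:
1.41·(756.8 − T cos22.9°) = 409.4 + T sin22.9°·tan14.0°
T·(sin22.9°·tan14.0° + 1.41·cos22.9°) = 1.41·756.8 − 409.4
T·(0.3891·0.2493 + 1.41·0.9212) = 1067.1 − 409.4 = 657.7
T·1.3959 = 657.7
T = 471.2 kN/m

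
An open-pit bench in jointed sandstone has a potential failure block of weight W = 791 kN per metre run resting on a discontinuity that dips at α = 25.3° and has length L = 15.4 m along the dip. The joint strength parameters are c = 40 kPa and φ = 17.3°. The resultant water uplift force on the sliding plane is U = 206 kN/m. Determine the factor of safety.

Resolving the block weight along and normal to the plane and applying the Mohr–Coulomb strength on the joint:
N' = W cosα − U = 791·cos25.3° − 206 = 509.1 kN/m
Driving force T = W sinα = 791·sin25.3° = 338.0 kN/m
Resisting force R = c·L + N'·tanφ = 40·15.4 + 509.1·tan17.3° = 616.0 + 158.6 = 774.6 kN/m
FS = R / T = 774.6 / 338.0 = 2.291

FS = 2.29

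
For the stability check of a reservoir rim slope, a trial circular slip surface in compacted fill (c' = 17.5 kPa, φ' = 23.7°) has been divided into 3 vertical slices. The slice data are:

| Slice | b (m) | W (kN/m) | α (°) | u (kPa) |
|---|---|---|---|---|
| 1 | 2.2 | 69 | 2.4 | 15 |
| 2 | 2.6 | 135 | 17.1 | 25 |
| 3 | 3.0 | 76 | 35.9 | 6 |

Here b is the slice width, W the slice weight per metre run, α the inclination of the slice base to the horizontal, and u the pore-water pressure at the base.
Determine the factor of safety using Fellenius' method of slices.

FS = 2.42

Ordinary method of slices: FS = Σ[c'·Δl_i + (W_i cosα_i − u_i·Δl_i)·tanφ'] / Σ W_i sinα_i, with Δl_i = b_i / cosα_i.
Slice 1: Δl = 2.2/cos2.4° = 2.202 m; N'_1 = 69·cos2.4° − 15·2.202 = 35.9; c'Δl = 38.53; W sinα = 2.9
Slice 2: Δl = 2.6/cos17.1° = 2.720 m; N'_2 = 135·cos17.1° − 25·2.720 = 61.0; c'Δl = 47.60; W sinα = 39.7
Slice 3: Δl = 3.0/cos35.9° = 3.704 m; N'_3 = 76·cos35.9° − 6·3.704 = 39.3; c'Δl = 64.81; W sinα = 44.6
Σc'Δl = 150.9 kN/m; ΣN' = 136.3 kN/m; ΣW sinα = 87.1 kN/m
Resisting = 150.9 + 136.3·tan23.7° = 150.9 + 59.8 = 210.8 kN/m
FS = 210.8 / 87.1 = 2.419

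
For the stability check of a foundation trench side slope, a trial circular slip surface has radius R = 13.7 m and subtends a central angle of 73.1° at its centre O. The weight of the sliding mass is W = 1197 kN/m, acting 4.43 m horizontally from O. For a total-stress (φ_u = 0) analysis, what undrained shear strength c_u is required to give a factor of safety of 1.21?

FS = c_u·L_a·R / (W·d), so c_u = FS·W·d / (L_a·R).
Arc length L_a = R·θ = 13.7·(73.1°·π/180) = 13.7·1.2758 = 17.48 m
c_u = 1.21·1197·4.43 / (17.48·13.7) = 6416.3 / 239.46 = 26.79 kPa

c_u = 26.8 kPa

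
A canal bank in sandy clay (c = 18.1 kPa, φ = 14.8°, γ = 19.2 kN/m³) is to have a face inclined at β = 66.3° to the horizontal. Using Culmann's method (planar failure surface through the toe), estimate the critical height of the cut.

Culmann's analysis gives the critical failure plane at α_cr = (β + φ)/2 = (66.3 + 14.8)/2 = 40.5°, and the critical height
H_c = (4c/γ) · sinβ cosφ / [1 − cos(β − φ)]
    = (4·18.1/19.2) · sin66.3°·cos14.8° / [1 − cos(51.5°)]
    = 3.771 · 0.9157·0.9668 / [1 − 0.6225]
    = 3.771 · 0.8853 / 0.3775
    = 8.84 m

H_c = 8.84 m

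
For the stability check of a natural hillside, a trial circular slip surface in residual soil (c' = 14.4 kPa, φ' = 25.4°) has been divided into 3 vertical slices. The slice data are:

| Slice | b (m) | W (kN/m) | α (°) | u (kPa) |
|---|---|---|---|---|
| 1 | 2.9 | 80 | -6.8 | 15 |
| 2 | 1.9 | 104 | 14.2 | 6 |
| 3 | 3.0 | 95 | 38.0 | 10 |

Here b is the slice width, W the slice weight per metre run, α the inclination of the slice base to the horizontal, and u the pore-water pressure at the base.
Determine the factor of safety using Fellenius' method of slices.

FS = 2.71

Ordinary method of slices: FS = Σ[c'·Δl_i + (W_i cosα_i − u_i·Δl_i)·tanφ'] / Σ W_i sinα_i, with Δl_i = b_i / cosα_i.
Slice 1: Δl = 2.9/cos(-6.8°) = 2.921 m; N'_1 = 80·cos(-6.8°) − 15·2.921 = 35.6; c'Δl = 42.06; W sinα = -9.5
Slice 2: Δl = 1.9/cos14.2° = 1.960 m; N'_2 = 104·cos14.2° − 6·1.960 = 89.1; c'Δl = 28.22; W sinα = 25.5
Slice 3: Δl = 3.0/cos38.0° = 3.807 m; N'_3 = 95·cos38.0° − 10·3.807 = 36.8; c'Δl = 54.82; W sinα = 58.5
Σc'Δl = 125.1 kN/m; ΣN' = 161.5 kN/m; ΣW sinα = 74.5 kN/m
Resisting = 125.1 + 161.5·tan25.4° = 125.1 + 76.7 = 201.8 kN/m
FS = 201.8 / 74.5 = 2.707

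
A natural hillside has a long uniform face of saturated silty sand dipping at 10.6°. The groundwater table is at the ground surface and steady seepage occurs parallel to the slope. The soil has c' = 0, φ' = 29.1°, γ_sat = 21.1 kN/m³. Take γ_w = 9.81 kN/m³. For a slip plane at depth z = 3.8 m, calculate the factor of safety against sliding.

FS = 1.59

With seepage parallel to the slope and the water table at the surface, the effective normal stress on the slip plane uses the buoyant unit weight γ' = γ_sat − γ_w while the driving shear stress uses γ_sat:
FS = [c' + γ' z cos²β tanφ'] / [γ_sat z sinβ cosβ]
(For c' = 0 this reduces to FS = (γ'/γ_sat)·tanφ'/tanβ.)
γ' = 21.1 − 9.81 = 11.29 kN/m³
Numerator = 0.0 + 11.29·3.8·cos²10.6°·tan29.1° = 0.0 + 11.29·3.8·0.9662·0.5566 = 23.071 kPa
Denominator = 21.1·3.8·sin10.6°·cos10.6° = 21.1·3.8·0.1840·0.9829 = 14.498 kPa
FS = 23.071 / 14.498 = 1.591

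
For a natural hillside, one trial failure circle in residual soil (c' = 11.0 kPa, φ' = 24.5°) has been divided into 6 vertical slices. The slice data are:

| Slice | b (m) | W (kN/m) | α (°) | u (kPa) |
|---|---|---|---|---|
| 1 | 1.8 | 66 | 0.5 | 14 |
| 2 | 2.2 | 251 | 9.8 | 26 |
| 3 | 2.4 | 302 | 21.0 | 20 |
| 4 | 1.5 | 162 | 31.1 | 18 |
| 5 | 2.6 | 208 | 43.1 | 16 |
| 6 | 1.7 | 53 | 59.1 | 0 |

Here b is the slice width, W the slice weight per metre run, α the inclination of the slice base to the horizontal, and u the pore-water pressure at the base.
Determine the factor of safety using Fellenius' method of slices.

Ordinary method of slices: FS = Σ[c'·Δl_i + (W_i cosα_i − u_i·Δl_i)·tanφ'] / Σ W_i sinα_i, with Δl_i = b_i / cosα_i.
Slice 1: Δl = 1.8/cos0.5° = 1.800 m; N'_1 = 66·cos0.5° − 14·1.800 = 40.8; c'Δl = 19.80; W sinα = 0.6
Slice 2: Δl = 2.2/cos9.8° = 2.233 m; N'_2 = 251·cos9.8° − 26·2.233 = 189.3; c'Δl = 24.56; W sinα = 42.7
Slice 3: Δl = 2.4/cos21.0° = 2.571 m; N'_3 = 302·cos21.0° − 20·2.571 = 230.5; c'Δl = 28.28; W sinα = 108.2
Slice 4: Δl = 1.5/cos31.1° = 1.752 m; N'_4 = 162·cos31.1° − 18·1.752 = 107.2; c'Δl = 19.27; W sinα = 83.7
Slice 5: Δl = 2.6/cos43.1° = 3.561 m; N'_5 = 208·cos43.1° − 16·3.561 = 94.9; c'Δl = 39.17; W sinα = 142.1
Slice 6: Δl = 1.7/cos59.1° = 3.310 m; N'_6 = 53·cos59.1° − 0·3.310 = 27.2; c'Δl = 36.41; W sinα = 45.5
Σc'Δl = 167.5 kN/m; ΣN' = 689.9 kN/m; ΣW sinα = 422.8 kN/m
Resisting = 167.5 + 689.9·tan24.5° = 167.5 + 314.4 = 481.9 kN/m
FS = 481.9 / 422.8 = 1.140

FS = 1.14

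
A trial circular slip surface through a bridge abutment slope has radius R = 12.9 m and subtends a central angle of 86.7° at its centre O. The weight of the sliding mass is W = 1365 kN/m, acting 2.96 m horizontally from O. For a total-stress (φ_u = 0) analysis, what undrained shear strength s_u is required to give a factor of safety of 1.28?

s_u = 20.5 kPa

FS = s_u·L_a·R / (W·d), so s_u = FS·W·d / (L_a·R).
Arc length L_a = R·θ = 12.9·(86.7°·π/180) = 12.9·1.5132 = 19.52 m
s_u = 1.28·1365·2.96 / (19.52·12.9) = 5171.7 / 251.81 = 20.54 kPa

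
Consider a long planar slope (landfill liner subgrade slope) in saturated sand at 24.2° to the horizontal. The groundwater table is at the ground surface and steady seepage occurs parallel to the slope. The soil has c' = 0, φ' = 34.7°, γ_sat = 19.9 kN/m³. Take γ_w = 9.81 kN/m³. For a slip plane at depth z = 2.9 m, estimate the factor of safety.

With seepage parallel to the slope and the water table at the surface, the effective normal stress on the slip plane uses the buoyant unit weight γ' = γ_sat − γ_w while the driving shear stress uses γ_sat:
FS = [c' + γ' z cos²β tanφ'] / [γ_sat z sinβ cosβ]
(For c' = 0 this reduces to FS = (γ'/γ_sat)·tanφ'/tanβ.)
γ' = 19.9 − 9.81 = 10.09 kN/m³
Numerator = 0.0 + 10.09·2.9·cos²24.2°·tan34.7° = 0.0 + 10.09·2.9·0.8320·0.6924 = 16.857 kPa
Denominator = 19.9·2.9·sin24.2°·cos24.2° = 19.9·2.9·0.4099·0.9121 = 21.578 kPa
FS = 16.857 / 21.578 = 0.781

FS = 0.78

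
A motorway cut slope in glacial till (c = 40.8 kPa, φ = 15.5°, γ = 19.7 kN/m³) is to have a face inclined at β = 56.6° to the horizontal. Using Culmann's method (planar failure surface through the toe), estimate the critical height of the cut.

H_c = 27.04 m

Culmann's analysis gives the critical failure plane at α_cr = (β + φ)/2 = (56.6 + 15.5)/2 = 36.0°, and the critical height
H_c = (4c/γ) · sinβ cosφ / [1 − cos(β − φ)]
    = (4·40.8/19.7) · sin56.6°·cos15.5° / [1 − cos(41.1°)]
    = 8.284 · 0.8348·0.9636 / [1 − 0.7536]
    = 8.284 · 0.8045 / 0.2464
    = 27.04 m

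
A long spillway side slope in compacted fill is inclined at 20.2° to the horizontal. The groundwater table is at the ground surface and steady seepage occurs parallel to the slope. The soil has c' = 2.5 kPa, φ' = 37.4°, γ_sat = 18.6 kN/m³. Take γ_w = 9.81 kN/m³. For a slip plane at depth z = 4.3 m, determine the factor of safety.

FS = 1.08

With seepage parallel to the slope and the water table at the surface, the effective normal stress on the slip plane uses the buoyant unit weight γ' = γ_sat − γ_w while the driving shear stress uses γ_sat:
FS = [c' + γ' z cos²β tanφ'] / [γ_sat z sinβ cosβ]
γ' = 18.6 − 9.81 = 8.79 kN/m³
Numerator = 2.5 + 8.79·4.3·cos²20.2°·tan37.4° = 2.5 + 8.79·4.3·0.8808·0.7646 = 27.952 kPa
Denominator = 18.6·4.3·sin20.2°·cos20.2° = 18.6·4.3·0.3453·0.9385 = 25.918 kPa
FS = 27.952 / 25.918 = 1.078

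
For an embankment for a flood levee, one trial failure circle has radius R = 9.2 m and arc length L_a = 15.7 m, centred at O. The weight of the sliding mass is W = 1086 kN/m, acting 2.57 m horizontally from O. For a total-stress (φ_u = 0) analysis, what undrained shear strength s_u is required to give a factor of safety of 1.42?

s_u = 27.4 kPa

FS = s_u·L_a·R / (W·d), so s_u = FS·W·d / (L_a·R).
s_u = 1.42·1086·2.57 / (15.70·9.2) = 3963.2 / 144.44 = 27.44 kPa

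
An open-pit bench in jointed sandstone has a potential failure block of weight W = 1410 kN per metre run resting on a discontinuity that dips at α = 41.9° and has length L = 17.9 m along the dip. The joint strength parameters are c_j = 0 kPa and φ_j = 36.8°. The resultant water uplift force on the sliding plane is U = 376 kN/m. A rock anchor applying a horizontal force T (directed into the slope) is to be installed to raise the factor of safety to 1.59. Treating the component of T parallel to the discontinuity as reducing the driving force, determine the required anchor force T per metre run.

T = 590 kN/m

Resolving forces along and normal to the sliding plane, with the horizontal anchor force T adding T·sinα to the effective normal force and T·cosα acting up the plane against the driving force:
FS = [c_jL + (W cosα − U + T sinα) tanφ_j] / [W sinα − T cosα]
Without the anchor: N' = 673.5 kN/m, driving T_d = 941.6 kN/m, resisting R = 0·17.9 + 673.5·tan36.8° = 503.8 kN/m, FS = 0.54.
Setting FS = 1.59 and solving for T:
1.59·(941.6 − T cos41.9°) = 503.8 + T sin41.9°·tan36.8°
T·(sin41.9°·tan36.8° + 1.59·cos41.9°) = 1.59·941.6 − 503.8
T·(0.6678·0.7481 + 1.59·0.7443) = 1497.2 − 503.8 = 993.4
T·1.6831 = 993.4
T = 590.2 kN/m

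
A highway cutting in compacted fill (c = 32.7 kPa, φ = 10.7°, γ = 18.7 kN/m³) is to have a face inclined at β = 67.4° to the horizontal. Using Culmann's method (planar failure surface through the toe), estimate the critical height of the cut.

Culmann's analysis gives the critical failure plane at α_cr = (β + φ)/2 = (67.4 + 10.7)/2 = 39.1°, and the critical height
H_c = (4c/γ) · sinβ cosφ / [1 − cos(β − φ)]
    = (4·32.7/18.7) · sin67.4°·cos10.7° / [1 − cos(56.7°)]
    = 6.995 · 0.9232·0.9826 / [1 − 0.5490]
    = 6.995 · 0.9072 / 0.4510
    = 14.07 m

H_c = 14.07 m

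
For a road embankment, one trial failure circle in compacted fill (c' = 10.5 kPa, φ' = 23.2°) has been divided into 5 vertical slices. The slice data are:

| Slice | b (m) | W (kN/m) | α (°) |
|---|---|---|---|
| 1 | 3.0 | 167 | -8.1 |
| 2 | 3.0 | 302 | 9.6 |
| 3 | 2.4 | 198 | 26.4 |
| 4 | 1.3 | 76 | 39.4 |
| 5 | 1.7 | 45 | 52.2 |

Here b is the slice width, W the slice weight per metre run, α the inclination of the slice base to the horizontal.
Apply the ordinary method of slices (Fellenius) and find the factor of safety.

FS = 2.27

Ordinary method of slices: FS = Σ[c'·Δl_i + (W_i cosα_i)·tanφ'] / Σ W_i sinα_i, with Δl_i = b_i / cosα_i.
Slice 1: Δl = 3.0/cos(-8.1°) = 3.030 m; N'_1 = 167·cos(-8.1°) = 165.3; c'Δl = 31.82; W sinα = -23.5
Slice 2: Δl = 3.0/cos9.6° = 3.043 m; N'_2 = 302·cos9.6° = 297.8; c'Δl = 31.95; W sinα = 50.4
Slice 3: Δl = 2.4/cos26.4° = 2.679 m; N'_3 = 198·cos26.4° = 177.4; c'Δl = 28.13; W sinα = 88.0
Slice 4: Δl = 1.3/cos39.4° = 1.682 m; N'_4 = 76·cos39.4° = 58.7; c'Δl = 17.66; W sinα = 48.2
Slice 5: Δl = 1.7/cos52.2° = 2.774 m; N'_5 = 45·cos52.2° = 27.6; c'Δl = 29.12; W sinα = 35.6
Σc'Δl = 138.7 kN/m; ΣN' = 726.8 kN/m; ΣW sinα = 198.7 kN/m
Resisting = 138.7 + 726.8·tan23.2° = 138.7 + 311.5 = 450.2 kN/m
FS = 450.2 / 198.7 = 2.266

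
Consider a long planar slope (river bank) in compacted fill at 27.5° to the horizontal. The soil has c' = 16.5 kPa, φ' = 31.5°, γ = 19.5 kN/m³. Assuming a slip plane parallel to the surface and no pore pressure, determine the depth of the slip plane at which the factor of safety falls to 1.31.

Setting FS = 1.31 in FS = [c' + γz cos²β tanφ'] / [γz sinβ cosβ] and solving for z:
z = c' / [γ cosβ (FS·sinβ − cosβ·tanφ')]
  = 16.5 / [19.5·cos27.5°·(1.31·sin27.5° − cos27.5°·tan31.5°)]
  = 16.5 / [19.5·0.8870·(1.31·0.4617 − 0.8870·0.6128)]
  = 16.5 / 1.0608 = 15.554 m

z = 15.55 m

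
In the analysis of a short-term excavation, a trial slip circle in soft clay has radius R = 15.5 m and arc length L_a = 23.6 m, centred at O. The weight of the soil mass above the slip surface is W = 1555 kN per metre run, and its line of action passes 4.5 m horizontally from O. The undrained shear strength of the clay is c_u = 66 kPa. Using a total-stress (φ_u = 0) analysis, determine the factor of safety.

FS = 3.45

Taking moments about the centre O, the resisting moment is provided by the undrained shear strength acting along the arc:
M_R = c_u·L_a·R = 66·23.60·15.5 = 24142.8 kN·m/m
M_D = W·d = 1555·4.5 = 6997.5 kN·m/m
FS = M_R / M_D = 24142.8 / 6997.5 = 3.450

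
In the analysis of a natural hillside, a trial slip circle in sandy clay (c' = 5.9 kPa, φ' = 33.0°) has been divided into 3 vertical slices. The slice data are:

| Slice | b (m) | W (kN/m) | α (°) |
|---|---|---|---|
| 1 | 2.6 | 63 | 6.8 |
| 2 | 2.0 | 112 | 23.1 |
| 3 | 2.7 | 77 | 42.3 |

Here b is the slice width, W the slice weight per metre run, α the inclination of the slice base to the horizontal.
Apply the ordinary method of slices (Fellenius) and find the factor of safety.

FS = 1.88

Ordinary method of slices: FS = Σ[c'·Δl_i + (W_i cosα_i)·tanφ'] / Σ W_i sinα_i, with Δl_i = b_i / cosα_i.
Slice 1: Δl = 2.6/cos6.8° = 2.618 m; N'_1 = 63·cos6.8° = 62.6; c'Δl = 15.45; W sinα = 7.5
Slice 2: Δl = 2.0/cos23.1° = 2.174 m; N'_2 = 112·cos23.1° = 103.0; c'Δl = 12.83; W sinα = 43.9
Slice 3: Δl = 2.7/cos42.3° = 3.650 m; N'_3 = 77·cos42.3° = 57.0; c'Δl = 21.54; W sinα = 51.8
Σc'Δl = 49.8 kN/m; ΣN' = 222.5 kN/m; ΣW sinα = 103.2 kN/m
Resisting = 49.8 + 222.5·tan33.0° = 49.8 + 144.5 = 194.3 kN/m
FS = 194.3 / 103.2 = 1.883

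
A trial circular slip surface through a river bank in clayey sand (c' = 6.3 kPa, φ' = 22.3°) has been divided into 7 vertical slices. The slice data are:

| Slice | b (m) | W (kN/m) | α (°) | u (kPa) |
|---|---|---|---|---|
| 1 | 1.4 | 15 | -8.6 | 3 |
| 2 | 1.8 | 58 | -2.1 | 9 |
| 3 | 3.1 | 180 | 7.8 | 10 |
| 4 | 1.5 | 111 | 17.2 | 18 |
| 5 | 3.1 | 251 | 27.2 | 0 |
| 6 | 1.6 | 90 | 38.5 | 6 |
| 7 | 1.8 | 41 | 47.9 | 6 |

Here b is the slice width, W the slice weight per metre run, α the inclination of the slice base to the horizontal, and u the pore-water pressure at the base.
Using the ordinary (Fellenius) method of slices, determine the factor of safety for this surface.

FS = 1.32

Ordinary method of slices: FS = Σ[c'·Δl_i + (W_i cosα_i − u_i·Δl_i)·tanφ'] / Σ W_i sinα_i, with Δl_i = b_i / cosα_i.
Slice 1: Δl = 1.4/cos(-8.6°) = 1.416 m; N'_1 = 15·cos(-8.6°) − 3·1.416 = 10.6; c'Δl = 8.92; W sinα = -2.2
Slice 2: Δl = 1.8/cos(-2.1°) = 1.801 m; N'_2 = 58·cos(-2.1°) − 9·1.801 = 41.8; c'Δl = 11.35; W sinα = -2.1
Slice 3: Δl = 3.1/cos7.8° = 3.129 m; N'_3 = 180·cos7.8° − 10·3.129 = 147.0; c'Δl = 19.71; W sinα = 24.4
Slice 4: Δl = 1.5/cos17.2° = 1.570 m; N'_4 = 111·cos17.2° − 18·1.570 = 77.8; c'Δl = 9.89; W sinα = 32.8
Slice 5: Δl = 3.1/cos27.2° = 3.485 m; N'_5 = 251·cos27.2° − 0·3.485 = 223.2; c'Δl = 21.96; W sinα = 114.7
Slice 6: Δl = 1.6/cos38.5° = 2.044 m; N'_6 = 90·cos38.5° − 6·2.044 = 58.2; c'Δl = 12.88; W sinα = 56.0
Slice 7: Δl = 1.8/cos47.9° = 2.685 m; N'_7 = 41·cos47.9° − 6·2.685 = 11.4; c'Δl = 16.91; W sinα = 30.4
Σc'Δl = 101.6 kN/m; ΣN' = 569.9 kN/m; ΣW sinα = 254.1 kN/m
Resisting = 101.6 + 569.9·tan22.3° = 101.6 + 233.7 = 335.4 kN/m
FS = 335.4 / 254.1 = 1.320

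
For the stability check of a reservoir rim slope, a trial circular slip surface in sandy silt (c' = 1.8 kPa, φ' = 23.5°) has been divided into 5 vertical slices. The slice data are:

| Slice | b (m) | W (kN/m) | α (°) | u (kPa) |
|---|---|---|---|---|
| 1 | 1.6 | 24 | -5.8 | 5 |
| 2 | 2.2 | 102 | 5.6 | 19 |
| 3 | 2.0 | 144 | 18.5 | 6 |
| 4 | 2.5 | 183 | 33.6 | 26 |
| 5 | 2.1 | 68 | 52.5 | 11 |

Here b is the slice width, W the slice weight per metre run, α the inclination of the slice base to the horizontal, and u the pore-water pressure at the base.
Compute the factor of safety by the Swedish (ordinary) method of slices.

Ordinary method of slices: FS = Σ[c'·Δl_i + (W_i cosα_i − u_i·Δl_i)·tanφ'] / Σ W_i sinα_i, with Δl_i = b_i / cosα_i.
Slice 1: Δl = 1.6/cos(-5.8°) = 1.608 m; N'_1 = 24·cos(-5.8°) − 5·1.608 = 15.8; c'Δl = 2.89; W sinα = -2.4
Slice 2: Δl = 2.2/cos5.6° = 2.211 m; N'_2 = 102·cos5.6° − 19·2.211 = 59.5; c'Δl = 3.98; W sinα = 10.0
Slice 3: Δl = 2.0/cos18.5° = 2.109 m; N'_3 = 144·cos18.5° − 6·2.109 = 123.9; c'Δl = 3.80; W sinα = 45.7
Slice 4: Δl = 2.5/cos33.6° = 3.001 m; N'_4 = 183·cos33.6° − 26·3.001 = 74.4; c'Δl = 5.40; W sinα = 101.3
Slice 5: Δl = 2.1/cos52.5° = 3.450 m; N'_5 = 68·cos52.5° − 11·3.450 = 3.4; c'Δl = 6.21; W sinα = 53.9
Σc'Δl = 22.3 kN/m; ΣN' = 277.1 kN/m; ΣW sinα = 208.4 kN/m
Resisting = 22.3 + 277.1·tan23.5° = 22.3 + 120.5 = 142.8 kN/m
FS = 142.8 / 208.4 = 0.685

FS = 0.68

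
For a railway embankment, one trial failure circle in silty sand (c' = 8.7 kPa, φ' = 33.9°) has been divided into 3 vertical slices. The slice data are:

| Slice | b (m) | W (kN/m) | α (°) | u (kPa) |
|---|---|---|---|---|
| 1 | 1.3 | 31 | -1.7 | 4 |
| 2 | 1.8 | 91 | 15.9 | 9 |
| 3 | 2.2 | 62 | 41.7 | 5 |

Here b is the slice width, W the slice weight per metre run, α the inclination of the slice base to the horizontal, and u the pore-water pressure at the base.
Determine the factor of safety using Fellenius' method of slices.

Ordinary method of slices: FS = Σ[c'·Δl_i + (W_i cosα_i − u_i·Δl_i)·tanφ'] / Σ W_i sinα_i, with Δl_i = b_i / cosα_i.
Slice 1: Δl = 1.3/cos(-1.7°) = 1.301 m; N'_1 = 31·cos(-1.7°) − 4·1.301 = 25.8; c'Δl = 11.31; W sinα = -0.9
Slice 2: Δl = 1.8/cos15.9° = 1.872 m; N'_2 = 91·cos15.9° − 9·1.872 = 70.7; c'Δl = 16.28; W sinα = 24.9
Slice 3: Δl = 2.2/cos41.7° = 2.947 m; N'_3 = 62·cos41.7° − 5·2.947 = 31.6; c'Δl = 25.63; W sinα = 41.2
Σc'Δl = 53.2 kN/m; ΣN' = 128.0 kN/m; ΣW sinα = 65.3 kN/m
Resisting = 53.2 + 128.0·tan33.9° = 53.2 + 86.0 = 139.3 kN/m
FS = 139.3 / 65.3 = 2.134

FS = 2.13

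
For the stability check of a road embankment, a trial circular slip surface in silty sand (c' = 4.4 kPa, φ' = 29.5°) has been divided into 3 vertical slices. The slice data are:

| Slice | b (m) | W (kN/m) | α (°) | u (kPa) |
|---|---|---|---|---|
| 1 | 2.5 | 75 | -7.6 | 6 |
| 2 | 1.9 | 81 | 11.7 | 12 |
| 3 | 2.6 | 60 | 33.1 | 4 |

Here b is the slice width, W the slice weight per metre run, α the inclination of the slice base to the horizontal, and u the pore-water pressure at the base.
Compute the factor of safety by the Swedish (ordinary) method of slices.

FS = 3.05

Ordinary method of slices: FS = Σ[c'·Δl_i + (W_i cosα_i − u_i·Δl_i)·tanφ'] / Σ W_i sinα_i, with Δl_i = b_i / cosα_i.
Slice 1: Δl = 2.5/cos(-7.6°) = 2.522 m; N'_1 = 75·cos(-7.6°) − 6·2.522 = 59.2; c'Δl = 11.10; W sinα = -9.9
Slice 2: Δl = 1.9/cos11.7° = 1.940 m; N'_2 = 81·cos11.7° − 12·1.940 = 56.0; c'Δl = 8.54; W sinα = 16.4
Slice 3: Δl = 2.6/cos33.1° = 3.104 m; N'_3 = 60·cos33.1° − 4·3.104 = 37.8; c'Δl = 13.66; W sinα = 32.8
Σc'Δl = 33.3 kN/m; ΣN' = 153.1 kN/m; ΣW sinα = 39.3 kN/m
Resisting = 33.3 + 153.1·tan29.5° = 33.3 + 86.6 = 119.9 kN/m
FS = 119.9 / 39.3 = 3.053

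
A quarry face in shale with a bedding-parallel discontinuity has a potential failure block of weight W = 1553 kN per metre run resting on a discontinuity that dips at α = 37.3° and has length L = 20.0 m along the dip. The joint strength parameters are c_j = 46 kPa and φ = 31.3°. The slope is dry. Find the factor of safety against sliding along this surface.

Resolving the block weight along and normal to the plane and applying the Mohr–Coulomb strength on the joint:
N' = W cosα = 1553·cos37.3° = 1235.4 kN/m
Driving force T = W sinα = 1553·sin37.3° = 941.1 kN/m
Resisting force R = c_j·L + N'·tanφ = 46·20.0 + 1235.4·tan31.3° = 920.0 + 751.1 = 1671.1 kN/m
FS = R / T = 1671.1 / 941.1 = 1.776

FS = 1.78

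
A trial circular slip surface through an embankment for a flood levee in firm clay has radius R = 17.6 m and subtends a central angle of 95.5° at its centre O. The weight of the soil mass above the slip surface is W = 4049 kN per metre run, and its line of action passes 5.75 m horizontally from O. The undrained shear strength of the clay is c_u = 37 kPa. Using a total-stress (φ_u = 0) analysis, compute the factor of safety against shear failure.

FS = 0.82

Taking moments about the centre O, the resisting moment is provided by the undrained shear strength acting along the arc:
Arc length L_a = R·θ = 17.6·(95.5°·π/180) = 17.6·1.6668 = 29.34 m
M_R = c_u·L_a·R = 37·29.34·17.6 = 19103.3 kN·m/m
M_D = W·d = 4049·5.75 = 23281.8 kN·m/m
FS = M_R / M_D = 19103.3 / 23281.8 = 0.821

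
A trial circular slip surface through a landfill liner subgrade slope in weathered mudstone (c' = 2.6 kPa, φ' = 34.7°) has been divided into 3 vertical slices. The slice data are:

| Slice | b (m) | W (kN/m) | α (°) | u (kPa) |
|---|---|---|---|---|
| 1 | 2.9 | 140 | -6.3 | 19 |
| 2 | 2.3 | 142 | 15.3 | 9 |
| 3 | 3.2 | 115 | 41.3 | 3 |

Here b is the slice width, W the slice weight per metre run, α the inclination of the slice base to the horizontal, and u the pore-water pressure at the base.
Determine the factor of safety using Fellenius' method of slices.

FS = 2.18

Ordinary method of slices: FS = Σ[c'·Δl_i + (W_i cosα_i − u_i·Δl_i)·tanφ'] / Σ W_i sinα_i, with Δl_i = b_i / cosα_i.
Slice 1: Δl = 2.9/cos(-6.3°) = 2.918 m; N'_1 = 140·cos(-6.3°) − 19·2.918 = 83.7; c'Δl = 7.59; W sinα = -15.4
Slice 2: Δl = 2.3/cos15.3° = 2.385 m; N'_2 = 142·cos15.3° − 9·2.385 = 115.5; c'Δl = 6.20; W sinα = 37.5
Slice 3: Δl = 3.2/cos41.3° = 4.259 m; N'_3 = 115·cos41.3° − 3·4.259 = 73.6; c'Δl = 11.07; W sinα = 75.9
Σc'Δl = 24.9 kN/m; ΣN' = 272.8 kN/m; ΣW sinα = 98.0 kN/m
Resisting = 24.9 + 272.8·tan34.7° = 24.9 + 188.9 = 213.8 kN/m
FS = 213.8 / 98.0 = 2.181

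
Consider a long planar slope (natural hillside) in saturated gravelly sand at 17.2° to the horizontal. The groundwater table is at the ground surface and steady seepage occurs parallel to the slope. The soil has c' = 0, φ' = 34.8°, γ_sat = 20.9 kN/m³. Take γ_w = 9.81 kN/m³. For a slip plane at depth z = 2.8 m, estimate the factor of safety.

With seepage parallel to the slope and the water table at the surface, the effective normal stress on the slip plane uses the buoyant unit weight γ' = γ_sat − γ_w while the driving shear stress uses γ_sat:
FS = [c' + γ' z cos²β tanφ'] / [γ_sat z sinβ cosβ]
(For c' = 0 this reduces to FS = (γ'/γ_sat)·tanφ'/tanβ.)
γ' = 20.9 − 9.81 = 11.09 kN/m³
Numerator = 0.0 + 11.09·2.8·cos²17.2°·tan34.8° = 0.0 + 11.09·2.8·0.9126·0.6950 = 19.695 kPa
Denominator = 20.9·2.8·sin17.2°·cos17.2° = 20.9·2.8·0.2957·0.9553 = 16.531 kPa
FS = 19.695 / 16.531 = 1.191

FS = 1.19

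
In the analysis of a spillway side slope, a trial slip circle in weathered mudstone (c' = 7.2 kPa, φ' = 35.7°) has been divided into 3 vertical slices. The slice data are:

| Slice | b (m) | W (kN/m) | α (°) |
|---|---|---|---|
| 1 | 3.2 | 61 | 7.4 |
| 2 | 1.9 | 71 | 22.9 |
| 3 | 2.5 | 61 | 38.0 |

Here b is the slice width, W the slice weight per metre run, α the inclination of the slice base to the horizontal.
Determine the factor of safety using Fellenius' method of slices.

Ordinary method of slices: FS = Σ[c'·Δl_i + (W_i cosα_i)·tanφ'] / Σ W_i sinα_i, with Δl_i = b_i / cosα_i.
Slice 1: Δl = 3.2/cos7.4° = 3.227 m; N'_1 = 61·cos7.4° = 60.5; c'Δl = 23.23; W sinα = 7.9
Slice 2: Δl = 1.9/cos22.9° = 2.063 m; N'_2 = 71·cos22.9° = 65.4; c'Δl = 14.85; W sinα = 27.6
Slice 3: Δl = 2.5/cos38.0° = 3.173 m; N'_3 = 61·cos38.0° = 48.1; c'Δl = 22.84; W sinα = 37.6
Σc'Δl = 60.9 kN/m; ΣN' = 174.0 kN/m; ΣW sinα = 73.0 kN/m
Resisting = 60.9 + 174.0·tan35.7° = 60.9 + 125.0 = 185.9 kN/m
FS = 185.9 / 73.0 = 2.546

FS = 2.55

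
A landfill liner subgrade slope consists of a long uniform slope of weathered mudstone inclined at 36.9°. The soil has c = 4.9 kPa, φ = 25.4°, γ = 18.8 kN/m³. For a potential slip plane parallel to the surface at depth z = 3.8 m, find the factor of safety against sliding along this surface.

For an infinite slope with a slip plane parallel to the surface (no pore pressure): FS = [c + γz cos²β tanφ] / [γz sinβ cosβ].
γz = 18.8·3.8 = 71.44 kN/m²
Numerator = 4.9 + 71.44·cos²36.9°·tan25.4° = 4.9 + 71.44·0.6395·0.4748 = 26.593 kPa
Denominator = 71.44·sin36.9°·cos36.9° = 71.44·0.6004·0.7997 = 34.302 kPa
FS = 26.593 / 34.302 = 0.775

FS = 0.78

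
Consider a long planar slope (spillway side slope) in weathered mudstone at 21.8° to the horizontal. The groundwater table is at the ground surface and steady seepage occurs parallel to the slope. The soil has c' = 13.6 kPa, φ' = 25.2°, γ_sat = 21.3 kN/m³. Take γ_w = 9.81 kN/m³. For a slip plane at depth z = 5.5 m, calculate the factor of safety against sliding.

With seepage parallel to the slope and the water table at the surface, the effective normal stress on the slip plane uses the buoyant unit weight γ' = γ_sat − γ_w while the driving shear stress uses γ_sat:
FS = [c' + γ' z cos²β tanφ'] / [γ_sat z sinβ cosβ]
γ' = 21.3 − 9.81 = 11.49 kN/m³
Numerator = 13.6 + 11.49·5.5·cos²21.8°·tan25.2° = 13.6 + 11.49·5.5·0.8621·0.4706 = 39.236 kPa
Denominator = 21.3·5.5·sin21.8°·cos21.8° = 21.3·5.5·0.3714·0.9285 = 40.394 kPa
FS = 39.236 / 40.394 = 0.971

FS = 0.97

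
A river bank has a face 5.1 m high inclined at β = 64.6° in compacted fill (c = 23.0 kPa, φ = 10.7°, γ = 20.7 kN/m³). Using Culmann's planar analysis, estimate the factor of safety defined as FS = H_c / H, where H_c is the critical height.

FS = 1.88

H_c = (4c/γ) · sinβ cosφ / [1 − cos(β − φ)]
    = (4·23.0/20.7) · sin64.6°·cos10.7° / [1 − cos53.9°]
    = 4.444 · 0.8876 / 0.4108 = 9.60 m
FS = H_c / H = 9.60 / 5.1 = 1.883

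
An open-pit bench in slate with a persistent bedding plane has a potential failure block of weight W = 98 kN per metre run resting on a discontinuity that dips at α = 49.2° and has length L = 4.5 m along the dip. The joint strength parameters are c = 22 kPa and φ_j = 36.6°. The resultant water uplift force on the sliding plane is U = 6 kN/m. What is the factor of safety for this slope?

Resolving the block weight along and normal to the plane and applying the Mohr–Coulomb strength on the joint:
N' = W cosα − U = 98·cos49.2° − 6 = 58.0 kN/m
Driving force T = W sinα = 98·sin49.2° = 74.2 kN/m
Resisting force R = c·L + N'·tanφ_j = 22·4.5 + 58.0·tan36.6° = 99.0 + 43.1 = 142.1 kN/m
FS = R / T = 142.1 / 74.2 = 1.915

FS = 1.92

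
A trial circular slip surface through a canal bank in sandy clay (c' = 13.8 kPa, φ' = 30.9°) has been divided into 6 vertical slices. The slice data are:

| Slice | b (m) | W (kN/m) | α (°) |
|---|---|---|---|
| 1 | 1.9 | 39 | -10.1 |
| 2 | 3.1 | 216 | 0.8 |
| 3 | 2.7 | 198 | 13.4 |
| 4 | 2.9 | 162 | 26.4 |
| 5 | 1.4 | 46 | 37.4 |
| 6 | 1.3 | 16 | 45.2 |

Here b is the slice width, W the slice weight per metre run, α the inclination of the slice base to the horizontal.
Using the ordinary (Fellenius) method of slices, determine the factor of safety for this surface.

Ordinary method of slices: FS = Σ[c'·Δl_i + (W_i cosα_i)·tanφ'] / Σ W_i sinα_i, with Δl_i = b_i / cosα_i.
Slice 1: Δl = 1.9/cos(-10.1°) = 1.930 m; N'_1 = 39·cos(-10.1°) = 38.4; c'Δl = 26.63; W sinα = -6.8
Slice 2: Δl = 3.1/cos0.8° = 3.100 m; N'_2 = 216·cos0.8° = 216.0; c'Δl = 42.78; W sinα = 3.0
Slice 3: Δl = 2.7/cos13.4° = 2.776 m; N'_3 = 198·cos13.4° = 192.6; c'Δl = 38.30; W sinα = 45.9
Slice 4: Δl = 2.9/cos26.4° = 3.238 m; N'_4 = 162·cos26.4° = 145.1; c'Δl = 44.68; W sinα = 72.0
Slice 5: Δl = 1.4/cos37.4° = 1.762 m; N'_5 = 46·cos37.4° = 36.5; c'Δl = 24.32; W sinα = 27.9
Slice 6: Δl = 1.3/cos45.2° = 1.845 m; N'_6 = 16·cos45.2° = 11.3; c'Δl = 25.46; W sinα = 11.4
Σc'Δl = 202.2 kN/m; ΣN' = 639.9 kN/m; ΣW sinα = 153.4 kN/m
Resisting = 202.2 + 639.9·tan30.9° = 202.2 + 383.0 = 585.2 kN/m
FS = 585.2 / 153.4 = 3.815

FS = 3.81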